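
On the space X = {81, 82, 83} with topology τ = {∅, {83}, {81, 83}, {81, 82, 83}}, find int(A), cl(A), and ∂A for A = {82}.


int(A) = ∅, cl(A) = {82}, ∂A = {82}.

Closed sets in (X, τ) are complements of opens:
  closed(X, τ) = {∅, {82}, {81, 82}, {81, 82, 83}}.
int(A) = ⋃ {U ∈ τ : U ⊆ A}. Opens contained in A: ∅.
Taking the union of these: int(A) = ∅.
cl(A) = ⋂ {C closed : A ⊆ C}. Closed sets containing A: {82}, {81, 82}, {81, 82, 83}.
Intersecting these: cl(A) = {82}.
∂A = cl(A) ∖ int(A) = {82} ∖ ∅ = {82}.


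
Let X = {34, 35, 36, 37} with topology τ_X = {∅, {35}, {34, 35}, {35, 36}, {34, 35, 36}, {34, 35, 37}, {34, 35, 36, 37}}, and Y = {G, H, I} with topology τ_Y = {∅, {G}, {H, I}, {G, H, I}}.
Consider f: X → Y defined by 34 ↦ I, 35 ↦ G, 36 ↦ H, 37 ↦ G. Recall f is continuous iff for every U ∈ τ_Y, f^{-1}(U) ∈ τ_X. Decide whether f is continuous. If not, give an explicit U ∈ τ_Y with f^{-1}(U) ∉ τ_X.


f is NOT continuous.

Compute f^{-1}(U) for each U ∈ τ_Y:
  U = ∅: f^{-1}(U) = ∅ ∈ τ_X ✓.
  U = {G}: f^{-1}(U) = {35, 37} ∉ τ_X ✗.
  U = {H, I}: f^{-1}(U) = {34, 36} ∉ τ_X ✗.
  U = {G, H, I}: f^{-1}(U) = {34, 35, 36, 37} ∈ τ_X ✓.
Found U = {G} with f^{-1}(U) = {35, 37} not in τ_X. Therefore f is NOT continuous.


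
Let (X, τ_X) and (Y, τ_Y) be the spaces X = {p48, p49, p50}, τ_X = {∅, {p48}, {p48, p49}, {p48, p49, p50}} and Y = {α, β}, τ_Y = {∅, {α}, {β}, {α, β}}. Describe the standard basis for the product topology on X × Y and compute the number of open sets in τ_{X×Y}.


Basis B = {∅ × ∅, {p48} × {α}, {p48} × {β}, {p48} × {α, β}, {p48, p49} × {α}, {p48, p49} × {β}, {p48, p49, p50} × {α}, {p48, p49, p50} × {β}, {p48, p49} × {α, β}, {p48, p49, p50} × {α, β}}; |τ_{X×Y}| = 16.

Enumerate products U × V with U ∈ τ_X, V ∈ τ_Y (deduplicated):
  ∅ × ∅ = {} (∅)
  {p48} × {α} = {(p48,α)}
  {p48} × {β} = {(p48,β)}
  {p48} × {α, β} = {(p48,α), (p48,β)}
  {p48, p49} × {α} = {(p48,α), (p49,α)}
  {p48, p49} × {β} = {(p48,β), (p49,β)}
  {p48, p49, p50} × {α} = {(p48,α), (p49,α), (p50,α)}
  {p48, p49, p50} × {β} = {(p48,β), (p49,β), (p50,β)}
  {p48, p49} × {α, β} = {(p48,α), (p48,β), (p49,α), (p49,β)}
  {p48, p49, p50} × {α, β} = {(p48,α), (p48,β), (p49,α), (p49,β), (p50,α), (p50,β)}
These 10 distinct sets form the basis B.
Close under arbitrary unions to get τ_{X×Y}; counting gives |τ_{X×Y}| = 16.


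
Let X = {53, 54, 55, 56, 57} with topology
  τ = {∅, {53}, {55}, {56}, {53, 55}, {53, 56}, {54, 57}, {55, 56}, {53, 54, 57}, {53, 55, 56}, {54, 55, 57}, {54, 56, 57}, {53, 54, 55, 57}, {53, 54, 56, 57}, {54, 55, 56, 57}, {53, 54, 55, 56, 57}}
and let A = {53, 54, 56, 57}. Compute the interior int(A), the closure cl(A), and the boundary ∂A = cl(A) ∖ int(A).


int(A) = {53, 54, 56, 57}, cl(A) = {53, 54, 56, 57}, ∂A = ∅.

Closed sets in (X, τ) are complements of opens:
  closed(X, τ) = {∅, {53}, {55}, {56}, {53, 55}, {53, 56}, {54, 57}, {55, 56}, {53, 54, 57}, {53, 55, 56}, {54, 55, 57}, {54, 56, 57}, {53, 54, 55, 57}, {53, 54, 56, 57}, {54, 55, 56, 57}, {53, 54, 55, 56, 57}}.
int(A) = ⋃ {U ∈ τ : U ⊆ A}. Opens contained in A: ∅, {53}, {56}, {53, 56}, {54, 57}, {53, 54, 57}, {54, 56, 57}, {53, 54, 56, 57}.
Taking the union of these: int(A) = {53, 54, 56, 57}.
cl(A) = ⋂ {C closed : A ⊆ C}. Closed sets containing A: {53, 54, 56, 57}, {53, 54, 55, 56, 57}.
Intersecting these: cl(A) = {53, 54, 56, 57}.
∂A = cl(A) ∖ int(A) = {53, 54, 56, 57} ∖ {53, 54, 56, 57} = ∅.


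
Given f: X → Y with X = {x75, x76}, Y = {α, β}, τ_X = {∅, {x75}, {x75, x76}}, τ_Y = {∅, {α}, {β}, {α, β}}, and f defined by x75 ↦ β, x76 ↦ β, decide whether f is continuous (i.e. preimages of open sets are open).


f IS continuous.

Compute f^{-1}(U) for each U ∈ τ_Y:
  U = ∅: f^{-1}(U) = ∅ ∈ τ_X ✓.
  U = {α}: f^{-1}(U) = ∅ ∈ τ_X ✓.
  U = {β}: f^{-1}(U) = {x75, x76} ∈ τ_X ✓.
  U = {α, β}: f^{-1}(U) = {x75, x76} ∈ τ_X ✓.
Every preimage lies in τ_X, so f IS continuous.


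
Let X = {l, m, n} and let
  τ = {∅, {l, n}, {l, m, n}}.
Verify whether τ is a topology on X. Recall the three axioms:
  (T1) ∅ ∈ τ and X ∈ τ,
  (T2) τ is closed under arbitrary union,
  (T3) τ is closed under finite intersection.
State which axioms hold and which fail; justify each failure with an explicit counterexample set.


τ IS a topology on X.

Axiom (T1): ∅ ∈ τ? Yes; X ∈ τ? Yes.
Axiom (T2/T3): check pairwise unions and intersections of members of τ.
All pairwise intersections and unions checked — each lies in τ. Therefore τ satisfies (T1), (T2), (T3): it IS a topology on X.


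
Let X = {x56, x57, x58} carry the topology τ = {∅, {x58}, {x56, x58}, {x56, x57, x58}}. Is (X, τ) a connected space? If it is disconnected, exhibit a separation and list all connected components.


(X, τ) is connected.

Find clopen sets (U ∈ τ with X ∖ U ∈ τ):
  U = ∅, X ∖ U = {x56, x57, x58} — both open, so U is clopen.
  U = {x56, x57, x58}, X ∖ U = ∅ — both open, so U is clopen.
Only trivial clopens (∅ and X) exist, so (X, τ) is connected.
Compute connected components by grouping points that agree on all clopens:
  component: {x56, x57, x58}


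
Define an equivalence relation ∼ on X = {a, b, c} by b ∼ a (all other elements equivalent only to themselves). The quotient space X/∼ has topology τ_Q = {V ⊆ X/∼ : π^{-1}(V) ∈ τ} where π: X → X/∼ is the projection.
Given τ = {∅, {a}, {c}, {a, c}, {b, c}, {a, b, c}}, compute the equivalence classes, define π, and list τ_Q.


X/∼ = {[a=b], [c]}; |τ_Q| = 3.

Equivalence classes: [a=b], [c].
Quotient map π: X → X/∼ sends a ↦ [a=b], b ↦ [a=b], c ↦ [c].
For each subset V ⊆ X/∼, compute π^{-1}(V) ⊆ X and check whether π^{-1}(V) ∈ τ. V is open in τ_Q iff π^{-1}(V) ∈ τ.
  V = {}: π^{-1}(V) = ∅ ∈ τ ✓.
  V = {[a=b]}: π^{-1}(V) = {a, b} ∉ τ ✗.
  V = {[c]}: π^{-1}(V) = {c} ∈ τ ✓.
  V = {[a=b], [c]}: π^{-1}(V) = {a, b, c} ∈ τ ✓.
Open sets in the quotient: τ_Q = {{}, {[c]}, {[a=b], [c]}} (3 elements).


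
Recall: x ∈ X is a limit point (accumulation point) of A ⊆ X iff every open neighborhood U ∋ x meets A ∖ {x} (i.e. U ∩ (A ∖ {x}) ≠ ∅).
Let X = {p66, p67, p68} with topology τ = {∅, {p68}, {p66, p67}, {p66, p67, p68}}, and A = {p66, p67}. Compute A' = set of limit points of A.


A' = {p66, p67}

For each x ∈ X, list the open sets U ∈ τ with x ∈ U, then check whether U ∩ (A ∖ {x}) ≠ ∅ for every such U.
  x = p66: opens ∋ x are {p66, p67}, {p66, p67, p68}; each meets A ∖ {p66}, so x IS a limit point.
  x = p67: opens ∋ x are {p66, p67}, {p66, p67, p68}; each meets A ∖ {p67}, so x IS a limit point.
  x = p68: open {p68} ∋ x has {p68} ∩ (A ∖ {p68}) = ∅, so x is NOT a limit point.
Collecting: A' = {p66, p67}.


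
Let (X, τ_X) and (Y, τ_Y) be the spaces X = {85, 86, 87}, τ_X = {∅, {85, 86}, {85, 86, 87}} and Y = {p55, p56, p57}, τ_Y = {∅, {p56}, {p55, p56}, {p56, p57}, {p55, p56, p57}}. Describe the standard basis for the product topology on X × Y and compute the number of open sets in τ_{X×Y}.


Basis B = {∅ × ∅, {85, 86} × {p56}, {85, 86, 87} × {p56}, {85, 86} × {p55, p56}, {85, 86} × {p56, p57}, {85, 86} × {p55, p56, p57}, {85, 86, 87} × {p55, p56}, {85, 86, 87} × {p56, p57}, {85, 86, 87} × {p55, p56, p57}}; |τ_{X×Y}| = 14.

Enumerate products U × V with U ∈ τ_X, V ∈ τ_Y (deduplicated):
  ∅ × ∅ = {} (∅)
  {85, 86} × {p56} = {(85,p56), (86,p56)}
  {85, 86, 87} × {p56} = {(85,p56), (86,p56), (87,p56)}
  {85, 86} × {p55, p56} = {(85,p55), (85,p56), (86,p55), (86,p56)}
  {85, 86} × {p56, p57} = {(85,p56), (85,p57), (86,p56), (86,p57)}
  {85, 86} × {p55, p56, p57} = {(85,p55), (85,p56), (85,p57), (86,p55), (86,p56), (86,p57)}
  {85, 86, 87} × {p55, p56} = {(85,p55), (85,p56), (86,p55), (86,p56), (87,p55), (87,p56)}
  {85, 86, 87} × {p56, p57} = {(85,p56), (85,p57), (86,p56), (86,p57), (87,p56), (87,p57)}
  {85, 86, 87} × {p55, p56, p57} = {(85,p55), (85,p56), (85,p57), (86,p55), (86,p56), (86,p57), (87,p55), (87,p56), (87,p57)}
These 9 distinct sets form the basis B.
Close under arbitrary unions to get τ_{X×Y}; counting gives |τ_{X×Y}| = 14.


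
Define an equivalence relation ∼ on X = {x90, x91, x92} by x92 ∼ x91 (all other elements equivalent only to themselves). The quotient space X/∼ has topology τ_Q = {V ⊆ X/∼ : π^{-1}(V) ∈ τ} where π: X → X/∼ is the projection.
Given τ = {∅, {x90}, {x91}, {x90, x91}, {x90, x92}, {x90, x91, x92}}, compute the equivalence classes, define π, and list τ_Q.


X/∼ = {[x90], [x91=x92]}; |τ_Q| = 3.

Equivalence classes: [x90], [x91=x92].
Quotient map π: X → X/∼ sends x90 ↦ [x90], x91 ↦ [x91=x92], x92 ↦ [x91=x92].
For each subset V ⊆ X/∼, compute π^{-1}(V) ⊆ X and check whether π^{-1}(V) ∈ τ. V is open in τ_Q iff π^{-1}(V) ∈ τ.
  V = {}: π^{-1}(V) = ∅ ∈ τ ✓.
  V = {[x90]}: π^{-1}(V) = {x90} ∈ τ ✓.
  V = {[x91=x92]}: π^{-1}(V) = {x91, x92} ∉ τ ✗.
  V = {[x90], [x91=x92]}: π^{-1}(V) = {x90, x91, x92} ∈ τ ✓.
Open sets in the quotient: τ_Q = {{}, {[x90]}, {[x90], [x91=x92]}} (3 elements).


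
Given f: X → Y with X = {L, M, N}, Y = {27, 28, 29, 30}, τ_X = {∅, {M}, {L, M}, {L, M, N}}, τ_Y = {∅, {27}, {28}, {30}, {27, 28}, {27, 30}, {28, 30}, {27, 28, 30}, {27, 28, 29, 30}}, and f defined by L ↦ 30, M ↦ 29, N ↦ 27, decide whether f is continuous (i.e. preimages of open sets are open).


f is NOT continuous.

Compute f^{-1}(U) for each U ∈ τ_Y:
  U = ∅: f^{-1}(U) = ∅ ∈ τ_X ✓.
  U = {27}: f^{-1}(U) = {N} ∉ τ_X ✗.
  U = {28}: f^{-1}(U) = ∅ ∈ τ_X ✓.
  U = {30}: f^{-1}(U) = {L} ∉ τ_X ✗.
  U = {27, 28}: f^{-1}(U) = {N} ∉ τ_X ✗.
  U = {27, 30}: f^{-1}(U) = {L, N} ∉ τ_X ✗.
  U = {28, 30}: f^{-1}(U) = {L} ∉ τ_X ✗.
  U = {27, 28, 30}: f^{-1}(U) = {L, N} ∉ τ_X ✗.
  U = {27, 28, 29, 30}: f^{-1}(U) = {L, M, N} ∈ τ_X ✓.
Found U = {27} with f^{-1}(U) = {N} not in τ_X. Therefore f is NOT continuous.


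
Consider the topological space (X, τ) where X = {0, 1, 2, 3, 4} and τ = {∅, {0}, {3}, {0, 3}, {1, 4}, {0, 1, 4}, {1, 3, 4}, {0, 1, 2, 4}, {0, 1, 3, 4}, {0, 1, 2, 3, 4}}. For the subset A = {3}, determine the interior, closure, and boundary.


int(A) = {3}, cl(A) = {3}, ∂A = ∅.

Closed sets in (X, τ) are complements of opens:
  closed(X, τ) = {∅, {2}, {3}, {0, 2}, {2, 3}, {0, 2, 3}, {1, 2, 4}, {0, 1, 2, 4}, {1, 2, 3, 4}, {0, 1, 2, 3, 4}}.
int(A) = ⋃ {U ∈ τ : U ⊆ A}. Opens contained in A: ∅, {3}.
Taking the union of these: int(A) = {3}.
cl(A) = ⋂ {C closed : A ⊆ C}. Closed sets containing A: {3}, {2, 3}, {0, 2, 3}, {1, 2, 3, 4}, {0, 1, 2, 3, 4}.
Intersecting these: cl(A) = {3}.
∂A = cl(A) ∖ int(A) = {3} ∖ {3} = ∅.


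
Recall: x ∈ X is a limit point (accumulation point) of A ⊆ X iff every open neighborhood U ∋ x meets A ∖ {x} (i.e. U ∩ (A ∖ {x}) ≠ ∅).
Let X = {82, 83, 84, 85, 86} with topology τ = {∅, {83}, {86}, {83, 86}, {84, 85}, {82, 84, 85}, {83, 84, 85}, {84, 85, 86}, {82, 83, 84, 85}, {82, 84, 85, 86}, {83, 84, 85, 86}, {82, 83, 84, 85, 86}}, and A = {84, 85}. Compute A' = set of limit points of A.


A' = {82, 84, 85}

For each x ∈ X, list the open sets U ∈ τ with x ∈ U, then check whether U ∩ (A ∖ {x}) ≠ ∅ for every such U.
  x = 82: opens ∋ x are {82, 84, 85}, {82, 83, 84, 85}, {82, 84, 85, 86}, {82, 83, 84, 85, 86}; each meets A ∖ {82}, so x IS a limit point.
  x = 83: open {83} ∋ x has {83} ∩ (A ∖ {83}) = ∅, so x is NOT a limit point.
  x = 84: opens ∋ x are {84, 85}, {82, 84, 85}, {83, 84, 85}, {84, 85, 86}, {82, 83, 84, 85}, {82, 84, 85, 86}, {83, 84, 85, 86}, {82, 83, 84, 85, 86}; each meets A ∖ {84}, so x IS a limit point.
  x = 85: opens ∋ x are {84, 85}, {82, 84, 85}, {83, 84, 85}, {84, 85, 86}, {82, 83, 84, 85}, {82, 84, 85, 86}, {83, 84, 85, 86}, {82, 83, 84, 85, 86}; each meets A ∖ {85}, so x IS a limit point.
  x = 86: open {86} ∋ x has {86} ∩ (A ∖ {86}) = ∅, so x is NOT a limit point.
Collecting: A' = {82, 84, 85}.


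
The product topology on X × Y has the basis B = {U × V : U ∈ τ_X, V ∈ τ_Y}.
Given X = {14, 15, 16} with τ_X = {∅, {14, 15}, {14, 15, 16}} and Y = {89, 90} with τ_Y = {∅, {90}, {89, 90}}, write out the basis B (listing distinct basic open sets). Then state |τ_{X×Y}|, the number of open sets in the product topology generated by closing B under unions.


Basis B = {∅ × ∅, {14, 15} × {90}, {14, 15, 16} × {90}, {14, 15} × {89, 90}, {14, 15, 16} × {89, 90}}; |τ_{X×Y}| = 6.

Enumerate products U × V with U ∈ τ_X, V ∈ τ_Y (deduplicated):
  ∅ × ∅ = {} (∅)
  {14, 15} × {90} = {(14,90), (15,90)}
  {14, 15, 16} × {90} = {(14,90), (15,90), (16,90)}
  {14, 15} × {89, 90} = {(14,89), (14,90), (15,89), (15,90)}
  {14, 15, 16} × {89, 90} = {(14,89), (14,90), (15,89), (15,90), (16,89), (16,90)}
These 5 distinct sets form the basis B.
Close under arbitrary unions to get τ_{X×Y}; counting gives |τ_{X×Y}| = 6.


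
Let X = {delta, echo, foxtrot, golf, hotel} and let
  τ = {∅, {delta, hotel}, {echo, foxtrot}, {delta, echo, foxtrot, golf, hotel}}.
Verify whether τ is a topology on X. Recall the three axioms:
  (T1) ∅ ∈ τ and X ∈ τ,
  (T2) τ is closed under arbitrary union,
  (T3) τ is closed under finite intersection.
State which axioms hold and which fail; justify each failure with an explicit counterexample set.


τ is NOT a topology on X.

Axiom (T1): ∅ ∈ τ? Yes; X ∈ τ? Yes.
Axiom (T2/T3): check pairwise unions and intersections of members of τ.
Counterexample for (T2): {delta, hotel} ∪ {echo, foxtrot} = {delta, echo, foxtrot, hotel} ∉ τ. Therefore τ is NOT a topology.


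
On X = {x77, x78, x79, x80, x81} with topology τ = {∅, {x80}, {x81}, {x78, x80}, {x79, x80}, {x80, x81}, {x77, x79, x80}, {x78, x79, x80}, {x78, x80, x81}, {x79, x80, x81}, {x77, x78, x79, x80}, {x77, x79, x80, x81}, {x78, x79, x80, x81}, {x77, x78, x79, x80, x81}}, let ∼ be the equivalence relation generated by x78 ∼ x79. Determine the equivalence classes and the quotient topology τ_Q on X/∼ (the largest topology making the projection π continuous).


X/∼ = {[x77], [x78=x79], [x80], [x81]}; |τ_Q| = 8.

Equivalence classes: [x77], [x78=x79], [x80], [x81].
Quotient map π: X → X/∼ sends x77 ↦ [x77], x78 ↦ [x78=x79], x79 ↦ [x78=x79], x80 ↦ [x80], x81 ↦ [x81].
For each subset V ⊆ X/∼, compute π^{-1}(V) ⊆ X and check whether π^{-1}(V) ∈ τ. V is open in τ_Q iff π^{-1}(V) ∈ τ.
  V = {}: π^{-1}(V) = ∅ ∈ τ ✓.
  V = {[x77]}: π^{-1}(V) = {x77} ∉ τ ✗.
  V = {[x78=x79]}: π^{-1}(V) = {x78, x79} ∉ τ ✗.
  V = {[x77], [x78=x79]}: π^{-1}(V) = {x77, x78, x79} ∉ τ ✗.
  V = {[x80]}: π^{-1}(V) = {x80} ∈ τ ✓.
  V = {[x77], [x80]}: π^{-1}(V) = {x77, x80} ∉ τ ✗.
  V = {[x78=x79], [x80]}: π^{-1}(V) = {x78, x79, x80} ∈ τ ✓.
  V = {[x77], [x78=x79], [x80]}: π^{-1}(V) = {x77, x78, x79, x80} ∈ τ ✓.
  V = {[x81]}: π^{-1}(V) = {x81} ∈ τ ✓.
  V = {[x77], [x81]}: π^{-1}(V) = {x77, x81} ∉ τ ✗.
  V = {[x78=x79], [x81]}: π^{-1}(V) = {x78, x79, x81} ∉ τ ✗.
  V = {[x77], [x78=x79], [x81]}: π^{-1}(V) = {x77, x78, x79, x81} ∉ τ ✗.
  V = {[x80], [x81]}: π^{-1}(V) = {x80, x81} ∈ τ ✓.
  V = {[x77], [x80], [x81]}: π^{-1}(V) = {x77, x80, x81} ∉ τ ✗.
  V = {[x78=x79], [x80], [x81]}: π^{-1}(V) = {x78, x79, x80, x81} ∈ τ ✓.
  V = {[x77], [x78=x79], [x80], [x81]}: π^{-1}(V) = {x77, x78, x79, x80, x81} ∈ τ ✓.
Open sets in the quotient: τ_Q = {{}, {[x80]}, {[x78=x79], [x80]}, {[x77], [x78=x79], [x80]}, {[x81]}, {[x80], [x81]}, {[x78=x79], [x80], [x81]}, {[x77], [x78=x79], [x80], [x81]}} (8 elements).


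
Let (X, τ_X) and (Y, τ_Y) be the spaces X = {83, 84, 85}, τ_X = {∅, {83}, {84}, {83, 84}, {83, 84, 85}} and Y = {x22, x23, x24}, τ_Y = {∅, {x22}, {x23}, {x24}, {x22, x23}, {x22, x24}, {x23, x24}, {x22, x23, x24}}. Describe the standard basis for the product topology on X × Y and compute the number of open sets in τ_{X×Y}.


Basis B = {∅ × ∅, {83} × {x22}, {83} × {x23}, {83} × {x24}, {84} × {x22}, {84} × {x23}, {84} × {x24}, {83} × {x22, x23}, {83} × {x22, x24}, {83, 84} × {x22}, {83} × {x23, x24}, {83, 84} × {x23}, {83, 84} × {x24}, {84} × {x22, x23}, {84} × {x22, x24}, {84} × {x23, x24}, {83} × {x22, x23, x24}, {83, 84, 85} × {x22}, {83, 84, 85} × {x23}, {83, 84, 85} × {x24}, {84} × {x22, x23, x24}, {83, 84} × {x22, x23}, {83, 84} × {x22, x24}, {83, 84} × {x23, x24}, {83, 84} × {x22, x23, x24}, {83, 84, 85} × {x22, x23}, {83, 84, 85} × {x22, x24}, {83, 84, 85} × {x23, x24}, {83, 84, 85} × {x22, x23, x24}}; |τ_{X×Y}| = 125.

Enumerate products U × V with U ∈ τ_X, V ∈ τ_Y (deduplicated):
  ∅ × ∅ = {} (∅)
  {83} × {x22} = {(83,x22)}
  {83} × {x23} = {(83,x23)}
  {83} × {x24} = {(83,x24)}
  {84} × {x22} = {(84,x22)}
  {84} × {x23} = {(84,x23)}
  {84} × {x24} = {(84,x24)}
  {83} × {x22, x23} = {(83,x22), (83,x23)}
  {83} × {x22, x24} = {(83,x22), (83,x24)}
  {83, 84} × {x22} = {(83,x22), (84,x22)}
  {83} × {x23, x24} = {(83,x23), (83,x24)}
  {83, 84} × {x23} = {(83,x23), (84,x23)}
  {83, 84} × {x24} = {(83,x24), (84,x24)}
  {84} × {x22, x23} = {(84,x22), (84,x23)}
  {84} × {x22, x24} = {(84,x22), (84,x24)}
  {84} × {x23, x24} = {(84,x23), (84,x24)}
  {83} × {x22, x23, x24} = {(83,x22), (83,x23), (83,x24)}
  {83, 84, 85} × {x22} = {(83,x22), (84,x22), (85,x22)}
  {83, 84, 85} × {x23} = {(83,x23), (84,x23), (85,x23)}
  {83, 84, 85} × {x24} = {(83,x24), (84,x24), (85,x24)}
  {84} × {x22, x23, x24} = {(84,x22), (84,x23), (84,x24)}
  {83, 84} × {x22, x23} = {(83,x22), (83,x23), (84,x22), (84,x23)}
  {83, 84} × {x22, x24} = {(83,x22), (83,x24), (84,x22), (84,x24)}
  {83, 84} × {x23, x24} = {(83,x23), (83,x24), (84,x23), (84,x24)}
  {83, 84} × {x22, x23, x24} = {(83,x22), (83,x23), (83,x24), (84,x22), (84,x23), (84,x24)}
  {83, 84, 85} × {x22, x23} = {(83,x22), (83,x23), (84,x22), (84,x23), (85,x22), (85,x23)}
  {83, 84, 85} × {x22, x24} = {(83,x22), (83,x24), (84,x22), (84,x24), (85,x22), (85,x24)}
  {83, 84, 85} × {x23, x24} = {(83,x23), (83,x24), (84,x23), (84,x24), (85,x23), (85,x24)}
  {83, 84, 85} × {x22, x23, x24} = {(83,x22), (83,x23), (83,x24), (84,x22), (84,x23), (84,x24), (85,x22), (85,x23), (85,x24)}
These 29 distinct sets form the basis B.
Close under arbitrary unions to get τ_{X×Y}; counting gives |τ_{X×Y}| = 125.


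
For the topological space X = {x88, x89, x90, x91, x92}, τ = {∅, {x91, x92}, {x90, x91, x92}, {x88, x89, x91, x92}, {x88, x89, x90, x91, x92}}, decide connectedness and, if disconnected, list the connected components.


(X, τ) is connected.

Find clopen sets (U ∈ τ with X ∖ U ∈ τ):
  U = ∅, X ∖ U = {x88, x89, x90, x91, x92} — both open, so U is clopen.
  U = {x88, x89, x90, x91, x92}, X ∖ U = ∅ — both open, so U is clopen.
Only trivial clopens (∅ and X) exist, so (X, τ) is connected.
Compute connected components by grouping points that agree on all clopens:
  component: {x88, x89, x90, x91, x92}


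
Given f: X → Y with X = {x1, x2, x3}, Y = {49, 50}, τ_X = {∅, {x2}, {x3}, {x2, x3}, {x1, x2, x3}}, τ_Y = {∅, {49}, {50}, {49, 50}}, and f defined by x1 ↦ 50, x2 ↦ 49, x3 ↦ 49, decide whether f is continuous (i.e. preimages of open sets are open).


f is NOT continuous.

Compute f^{-1}(U) for each U ∈ τ_Y:
  U = ∅: f^{-1}(U) = ∅ ∈ τ_X ✓.
  U = {49}: f^{-1}(U) = {x2, x3} ∈ τ_X ✓.
  U = {50}: f^{-1}(U) = {x1} ∉ τ_X ✗.
  U = {49, 50}: f^{-1}(U) = {x1, x2, x3} ∈ τ_X ✓.
Found U = {50} with f^{-1}(U) = {x1} not in τ_X. Therefore f is NOT continuous.


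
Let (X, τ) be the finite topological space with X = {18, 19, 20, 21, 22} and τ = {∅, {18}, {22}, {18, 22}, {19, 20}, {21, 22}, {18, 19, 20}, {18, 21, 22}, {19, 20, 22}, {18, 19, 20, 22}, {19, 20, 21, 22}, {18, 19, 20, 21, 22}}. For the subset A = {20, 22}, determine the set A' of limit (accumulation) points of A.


A' = {19, 21}

For each x ∈ X, list the open sets U ∈ τ with x ∈ U, then check whether U ∩ (A ∖ {x}) ≠ ∅ for every such U.
  x = 18: open {18} ∋ x has {18} ∩ (A ∖ {18}) = ∅, so x is NOT a limit point.
  x = 19: opens ∋ x are {19, 20}, {18, 19, 20}, {19, 20, 22}, {18, 19, 20, 22}, {19, 20, 21, 22}, {18, 19, 20, 21, 22}; each meets A ∖ {19}, so x IS a limit point.
  x = 20: open {19, 20} ∋ x has {19, 20} ∩ (A ∖ {20}) = ∅, so x is NOT a limit point.
  x = 21: opens ∋ x are {21, 22}, {18, 21, 22}, {19, 20, 21, 22}, {18, 19, 20, 21, 22}; each meets A ∖ {21}, so x IS a limit point.
  x = 22: open {22} ∋ x has {22} ∩ (A ∖ {22}) = ∅, so x is NOT a limit point.
Collecting: A' = {19, 21}.


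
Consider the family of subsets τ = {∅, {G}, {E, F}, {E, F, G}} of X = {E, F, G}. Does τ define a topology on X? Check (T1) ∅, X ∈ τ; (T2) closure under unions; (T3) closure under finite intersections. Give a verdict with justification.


τ IS a topology on X.

Axiom (T1): ∅ ∈ τ? Yes; X ∈ τ? Yes.
Axiom (T2/T3): check pairwise unions and intersections of members of τ.
All pairwise intersections and unions checked — each lies in τ. Therefore τ satisfies (T1), (T2), (T3): it IS a topology on X.


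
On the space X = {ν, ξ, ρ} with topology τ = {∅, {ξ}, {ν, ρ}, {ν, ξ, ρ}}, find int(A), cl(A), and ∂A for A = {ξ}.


int(A) = {ξ}, cl(A) = {ξ}, ∂A = ∅.

Closed sets in (X, τ) are complements of opens:
  closed(X, τ) = {∅, {ξ}, {ν, ρ}, {ν, ξ, ρ}}.
int(A) = ⋃ {U ∈ τ : U ⊆ A}. Opens contained in A: ∅, {ξ}.
Taking the union of these: int(A) = {ξ}.
cl(A) = ⋂ {C closed : A ⊆ C}. Closed sets containing A: {ξ}, {ν, ξ, ρ}.
Intersecting these: cl(A) = {ξ}.
∂A = cl(A) ∖ int(A) = {ξ} ∖ {ξ} = ∅.


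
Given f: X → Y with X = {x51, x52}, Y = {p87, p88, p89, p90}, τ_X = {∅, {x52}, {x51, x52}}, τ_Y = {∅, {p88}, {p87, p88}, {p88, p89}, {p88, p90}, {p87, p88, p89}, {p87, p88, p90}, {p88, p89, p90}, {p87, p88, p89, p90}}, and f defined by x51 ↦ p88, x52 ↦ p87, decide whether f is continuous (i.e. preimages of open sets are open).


f is NOT continuous.

Compute f^{-1}(U) for each U ∈ τ_Y:
  U = ∅: f^{-1}(U) = ∅ ∈ τ_X ✓.
  U = {p88}: f^{-1}(U) = {x51} ∉ τ_X ✗.
  U = {p87, p88}: f^{-1}(U) = {x51, x52} ∈ τ_X ✓.
  U = {p88, p89}: f^{-1}(U) = {x51} ∉ τ_X ✗.
  U = {p88, p90}: f^{-1}(U) = {x51} ∉ τ_X ✗.
  U = {p87, p88, p89}: f^{-1}(U) = {x51, x52} ∈ τ_X ✓.
  U = {p87, p88, p90}: f^{-1}(U) = {x51, x52} ∈ τ_X ✓.
  U = {p88, p89, p90}: f^{-1}(U) = {x51} ∉ τ_X ✗.
  U = {p87, p88, p89, p90}: f^{-1}(U) = {x51, x52} ∈ τ_X ✓.
Found U = {p88} with f^{-1}(U) = {x51} not in τ_X. Therefore f is NOT continuous.


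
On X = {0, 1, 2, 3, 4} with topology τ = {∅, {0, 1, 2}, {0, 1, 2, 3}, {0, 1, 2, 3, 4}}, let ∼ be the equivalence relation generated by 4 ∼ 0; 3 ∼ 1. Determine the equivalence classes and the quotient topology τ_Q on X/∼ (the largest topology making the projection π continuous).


X/∼ = {[0=4], [1=3], [2]}; |τ_Q| = 2.

Equivalence classes: [0=4], [1=3], [2].
Quotient map π: X → X/∼ sends 0 ↦ [0=4], 1 ↦ [1=3], 2 ↦ [2], 3 ↦ [1=3], 4 ↦ [0=4].
For each subset V ⊆ X/∼, compute π^{-1}(V) ⊆ X and check whether π^{-1}(V) ∈ τ. V is open in τ_Q iff π^{-1}(V) ∈ τ.
  V = {}: π^{-1}(V) = ∅ ∈ τ ✓.
  V = {[0=4]}: π^{-1}(V) = {0, 4} ∉ τ ✗.
  V = {[1=3]}: π^{-1}(V) = {1, 3} ∉ τ ✗.
  V = {[0=4], [1=3]}: π^{-1}(V) = {0, 1, 3, 4} ∉ τ ✗.
  V = {[2]}: π^{-1}(V) = {2} ∉ τ ✗.
  V = {[0=4], [2]}: π^{-1}(V) = {0, 2, 4} ∉ τ ✗.
  V = {[1=3], [2]}: π^{-1}(V) = {1, 2, 3} ∉ τ ✗.
  V = {[0=4], [1=3], [2]}: π^{-1}(V) = {0, 1, 2, 3, 4} ∈ τ ✓.
Open sets in the quotient: τ_Q = {{}, {[0=4], [1=3], [2]}} (2 elements).


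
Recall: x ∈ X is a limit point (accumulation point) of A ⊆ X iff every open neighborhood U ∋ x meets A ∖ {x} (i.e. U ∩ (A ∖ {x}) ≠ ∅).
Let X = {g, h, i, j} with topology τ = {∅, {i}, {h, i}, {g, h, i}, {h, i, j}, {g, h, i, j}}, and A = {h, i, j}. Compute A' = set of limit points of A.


A' = {g, h, j}

For each x ∈ X, list the open sets U ∈ τ with x ∈ U, then check whether U ∩ (A ∖ {x}) ≠ ∅ for every such U.
  x = g: opens ∋ x are {g, h, i}, {g, h, i, j}; each meets A ∖ {g}, so x IS a limit point.
  x = h: opens ∋ x are {h, i}, {g, h, i}, {h, i, j}, {g, h, i, j}; each meets A ∖ {h}, so x IS a limit point.
  x = i: open {i} ∋ x has {i} ∩ (A ∖ {i}) = ∅, so x is NOT a limit point.
  x = j: opens ∋ x are {h, i, j}, {g, h, i, j}; each meets A ∖ {j}, so x IS a limit point.
Collecting: A' = {g, h, j}.


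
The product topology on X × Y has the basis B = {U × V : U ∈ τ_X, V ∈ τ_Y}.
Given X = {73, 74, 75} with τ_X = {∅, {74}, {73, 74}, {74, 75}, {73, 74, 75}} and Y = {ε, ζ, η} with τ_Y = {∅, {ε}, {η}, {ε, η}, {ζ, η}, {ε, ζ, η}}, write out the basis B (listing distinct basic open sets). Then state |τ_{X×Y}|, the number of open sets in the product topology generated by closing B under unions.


Basis B = {∅ × ∅, {74} × {ε}, {74} × {η}, {73, 74} × {ε}, {73, 74} × {η}, {74} × {ε, η}, {74, 75} × {ε}, {74} × {ζ, η}, {74, 75} × {η}, {73, 74, 75} × {ε}, {73, 74, 75} × {η}, {74} × {ε, ζ, η}, {73, 74} × {ε, η}, {73, 74} × {ζ, η}, {74, 75} × {ε, η}, {74, 75} × {ζ, η}, {73, 74} × {ε, ζ, η}, {73, 74, 75} × {ε, η}, {73, 74, 75} × {ζ, η}, {74, 75} × {ε, ζ, η}, {73, 74, 75} × {ε, ζ, η}}; |τ_{X×Y}| = 70.

Enumerate products U × V with U ∈ τ_X, V ∈ τ_Y (deduplicated):
  ∅ × ∅ = {} (∅)
  {74} × {ε} = {(74,ε)}
  {74} × {η} = {(74,η)}
  {73, 74} × {ε} = {(73,ε), (74,ε)}
  {73, 74} × {η} = {(73,η), (74,η)}
  {74} × {ε, η} = {(74,ε), (74,η)}
  {74, 75} × {ε} = {(74,ε), (75,ε)}
  {74} × {ζ, η} = {(74,ζ), (74,η)}
  {74, 75} × {η} = {(74,η), (75,η)}
  {73, 74, 75} × {ε} = {(73,ε), (74,ε), (75,ε)}
  {73, 74, 75} × {η} = {(73,η), (74,η), (75,η)}
  {74} × {ε, ζ, η} = {(74,ε), (74,ζ), (74,η)}
  {73, 74} × {ε, η} = {(73,ε), (73,η), (74,ε), (74,η)}
  {73, 74} × {ζ, η} = {(73,ζ), (73,η), (74,ζ), (74,η)}
  {74, 75} × {ε, η} = {(74,ε), (74,η), (75,ε), (75,η)}
  {74, 75} × {ζ, η} = {(74,ζ), (74,η), (75,ζ), (75,η)}
  {73, 74} × {ε, ζ, η} = {(73,ε), (73,ζ), (73,η), (74,ε), (74,ζ), (74,η)}
  {73, 74, 75} × {ε, η} = {(73,ε), (73,η), (74,ε), (74,η), (75,ε), (75,η)}
  {73, 74, 75} × {ζ, η} = {(73,ζ), (73,η), (74,ζ), (74,η), (75,ζ), (75,η)}
  {74, 75} × {ε, ζ, η} = {(74,ε), (74,ζ), (74,η), (75,ε), (75,ζ), (75,η)}
  {73, 74, 75} × {ε, ζ, η} = {(73,ε), (73,ζ), (73,η), (74,ε), (74,ζ), (74,η), (75,ε), (75,ζ), (75,η)}
These 21 distinct sets form the basis B.
Close under arbitrary unions to get τ_{X×Y}; counting gives |τ_{X×Y}| = 70.


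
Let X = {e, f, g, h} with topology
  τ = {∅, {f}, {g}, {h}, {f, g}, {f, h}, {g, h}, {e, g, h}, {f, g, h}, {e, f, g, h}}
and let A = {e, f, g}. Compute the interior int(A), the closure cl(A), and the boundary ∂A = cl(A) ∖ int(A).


int(A) = {f, g}, cl(A) = {e, f, g}, ∂A = {e}.

Closed sets in (X, τ) are complements of opens:
  closed(X, τ) = {∅, {e}, {f}, {e, f}, {e, g}, {e, h}, {e, f, g}, {e, f, h}, {e, g, h}, {e, f, g, h}}.
int(A) = ⋃ {U ∈ τ : U ⊆ A}. Opens contained in A: ∅, {f}, {g}, {f, g}.
Taking the union of these: int(A) = {f, g}.
cl(A) = ⋂ {C closed : A ⊆ C}. Closed sets containing A: {e, f, g}, {e, f, g, h}.
Intersecting these: cl(A) = {e, f, g}.
∂A = cl(A) ∖ int(A) = {e, f, g} ∖ {f, g} = {e}.


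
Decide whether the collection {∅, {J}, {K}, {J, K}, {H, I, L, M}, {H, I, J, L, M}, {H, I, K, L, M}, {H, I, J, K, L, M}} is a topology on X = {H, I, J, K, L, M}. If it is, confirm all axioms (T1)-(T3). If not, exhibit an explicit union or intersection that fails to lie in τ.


τ IS a topology on X.

Axiom (T1): ∅ ∈ τ? Yes; X ∈ τ? Yes.
Axiom (T2/T3): check pairwise unions and intersections of members of τ.
All pairwise intersections and unions checked — each lies in τ. Therefore τ satisfies (T1), (T2), (T3): it IS a topology on X.


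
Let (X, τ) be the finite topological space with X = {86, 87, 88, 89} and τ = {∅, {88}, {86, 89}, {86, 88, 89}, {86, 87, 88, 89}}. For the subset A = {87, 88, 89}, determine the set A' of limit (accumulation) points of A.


A' = {86, 87}

For each x ∈ X, list the open sets U ∈ τ with x ∈ U, then check whether U ∩ (A ∖ {x}) ≠ ∅ for every such U.
  x = 86: opens ∋ x are {86, 89}, {86, 88, 89}, {86, 87, 88, 89}; each meets A ∖ {86}, so x IS a limit point.
  x = 87: opens ∋ x are {86, 87, 88, 89}; each meets A ∖ {87}, so x IS a limit point.
  x = 88: open {88} ∋ x has {88} ∩ (A ∖ {88}) = ∅, so x is NOT a limit point.
  x = 89: open {86, 89} ∋ x has {86, 89} ∩ (A ∖ {89}) = ∅, so x is NOT a limit point.
Collecting: A' = {86, 87}.


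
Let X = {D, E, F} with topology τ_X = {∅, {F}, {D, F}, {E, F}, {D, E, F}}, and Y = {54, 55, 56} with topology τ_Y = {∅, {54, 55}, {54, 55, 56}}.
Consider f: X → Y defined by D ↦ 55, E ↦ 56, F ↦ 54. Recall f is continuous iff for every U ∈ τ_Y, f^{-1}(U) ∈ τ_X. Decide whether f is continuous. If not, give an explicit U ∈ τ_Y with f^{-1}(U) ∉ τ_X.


f IS continuous.

Compute f^{-1}(U) for each U ∈ τ_Y:
  U = ∅: f^{-1}(U) = ∅ ∈ τ_X ✓.
  U = {54, 55}: f^{-1}(U) = {D, F} ∈ τ_X ✓.
  U = {54, 55, 56}: f^{-1}(U) = {D, E, F} ∈ τ_X ✓.
Every preimage lies in τ_X, so f IS continuous.


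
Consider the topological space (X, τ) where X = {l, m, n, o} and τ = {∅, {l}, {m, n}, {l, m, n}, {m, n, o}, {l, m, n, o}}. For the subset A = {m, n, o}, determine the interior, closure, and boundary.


int(A) = {m, n, o}, cl(A) = {m, n, o}, ∂A = ∅.

Closed sets in (X, τ) are complements of opens:
  closed(X, τ) = {∅, {l}, {o}, {l, o}, {m, n, o}, {l, m, n, o}}.
int(A) = ⋃ {U ∈ τ : U ⊆ A}. Opens contained in A: ∅, {m, n}, {m, n, o}.
Taking the union of these: int(A) = {m, n, o}.
cl(A) = ⋂ {C closed : A ⊆ C}. Closed sets containing A: {m, n, o}, {l, m, n, o}.
Intersecting these: cl(A) = {m, n, o}.
∂A = cl(A) ∖ int(A) = {m, n, o} ∖ {m, n, o} = ∅.


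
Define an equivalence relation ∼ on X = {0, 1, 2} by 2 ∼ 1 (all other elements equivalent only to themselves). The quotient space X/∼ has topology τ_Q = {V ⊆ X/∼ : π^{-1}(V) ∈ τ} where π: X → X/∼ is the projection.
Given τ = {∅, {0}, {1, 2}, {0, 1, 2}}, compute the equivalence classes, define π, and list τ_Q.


X/∼ = {[0], [1=2]}; |τ_Q| = 4.

Equivalence classes: [0], [1=2].
Quotient map π: X → X/∼ sends 0 ↦ [0], 1 ↦ [1=2], 2 ↦ [1=2].
For each subset V ⊆ X/∼, compute π^{-1}(V) ⊆ X and check whether π^{-1}(V) ∈ τ. V is open in τ_Q iff π^{-1}(V) ∈ τ.
  V = {}: π^{-1}(V) = ∅ ∈ τ ✓.
  V = {[0]}: π^{-1}(V) = {0} ∈ τ ✓.
  V = {[1=2]}: π^{-1}(V) = {1, 2} ∈ τ ✓.
  V = {[0], [1=2]}: π^{-1}(V) = {0, 1, 2} ∈ τ ✓.
Open sets in the quotient: τ_Q = {{}, {[0]}, {[1=2]}, {[0], [1=2]}} (4 elements).


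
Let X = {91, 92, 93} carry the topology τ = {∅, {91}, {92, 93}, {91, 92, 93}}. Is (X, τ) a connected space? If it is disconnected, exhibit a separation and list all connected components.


(X, τ) is disconnected; components = [{91}, {92, 93}].

Find clopen sets (U ∈ τ with X ∖ U ∈ τ):
  U = ∅, X ∖ U = {91, 92, 93} — both open, so U is clopen.
  U = {91}, X ∖ U = {92, 93} — both open, so U is clopen.
  U = {92, 93}, X ∖ U = {91} — both open, so U is clopen.
  U = {91, 92, 93}, X ∖ U = ∅ — both open, so U is clopen.
Nontrivial clopen(s) exist: e.g. {92, 93}. So (X, τ) is disconnected.
Compute connected components by grouping points that agree on all clopens:
  component: {91}
  component: {92, 93}


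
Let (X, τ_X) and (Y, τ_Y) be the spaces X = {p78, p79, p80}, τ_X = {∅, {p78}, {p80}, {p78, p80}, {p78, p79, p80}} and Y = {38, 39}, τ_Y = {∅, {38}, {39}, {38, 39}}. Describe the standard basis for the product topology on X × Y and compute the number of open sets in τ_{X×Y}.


Basis B = {∅ × ∅, {p78} × {38}, {p78} × {39}, {p80} × {38}, {p80} × {39}, {p78} × {38, 39}, {p78, p80} × {38}, {p78, p80} × {39}, {p80} × {38, 39}, {p78, p79, p80} × {38}, {p78, p79, p80} × {39}, {p78, p80} × {38, 39}, {p78, p79, p80} × {38, 39}}; |τ_{X×Y}| = 25.

Enumerate products U × V with U ∈ τ_X, V ∈ τ_Y (deduplicated):
  ∅ × ∅ = {} (∅)
  {p78} × {38} = {(p78,38)}
  {p78} × {39} = {(p78,39)}
  {p80} × {38} = {(p80,38)}
  {p80} × {39} = {(p80,39)}
  {p78} × {38, 39} = {(p78,38), (p78,39)}
  {p78, p80} × {38} = {(p78,38), (p80,38)}
  {p78, p80} × {39} = {(p78,39), (p80,39)}
  {p80} × {38, 39} = {(p80,38), (p80,39)}
  {p78, p79, p80} × {38} = {(p78,38), (p79,38), (p80,38)}
  {p78, p79, p80} × {39} = {(p78,39), (p79,39), (p80,39)}
  {p78, p80} × {38, 39} = {(p78,38), (p78,39), (p80,38), (p80,39)}
  {p78, p79, p80} × {38, 39} = {(p78,38), (p78,39), (p79,38), (p79,39), (p80,38), (p80,39)}
These 13 distinct sets form the basis B.
Close under arbitrary unions to get τ_{X×Y}; counting gives |τ_{X×Y}| = 25.


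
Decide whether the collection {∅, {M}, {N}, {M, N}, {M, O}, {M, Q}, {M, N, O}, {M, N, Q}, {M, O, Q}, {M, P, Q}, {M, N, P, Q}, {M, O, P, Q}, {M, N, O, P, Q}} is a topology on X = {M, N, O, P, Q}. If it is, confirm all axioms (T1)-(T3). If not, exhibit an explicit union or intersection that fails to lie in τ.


τ is NOT a topology on X.

Axiom (T1): ∅ ∈ τ? Yes; X ∈ τ? Yes.
Axiom (T2/T3): check pairwise unions and intersections of members of τ.
Counterexample for (T2): {N} ∪ {M, O, Q} = {M, N, O, Q} ∉ τ. Therefore τ is NOT a topology.


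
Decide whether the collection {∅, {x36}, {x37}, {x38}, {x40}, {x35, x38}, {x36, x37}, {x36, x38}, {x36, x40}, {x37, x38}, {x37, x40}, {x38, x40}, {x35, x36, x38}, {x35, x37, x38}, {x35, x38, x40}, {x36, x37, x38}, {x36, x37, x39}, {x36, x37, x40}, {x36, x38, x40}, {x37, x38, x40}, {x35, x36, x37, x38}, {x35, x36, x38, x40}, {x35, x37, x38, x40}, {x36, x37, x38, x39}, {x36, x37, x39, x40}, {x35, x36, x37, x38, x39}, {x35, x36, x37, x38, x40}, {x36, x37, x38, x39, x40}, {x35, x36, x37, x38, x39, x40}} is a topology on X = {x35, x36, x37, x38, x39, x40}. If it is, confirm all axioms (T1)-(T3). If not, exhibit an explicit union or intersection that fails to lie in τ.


τ is NOT a topology on X.

Axiom (T1): ∅ ∈ τ? Yes; X ∈ τ? Yes.
Axiom (T2/T3): check pairwise unions and intersections of members of τ.
Counterexample for (T2): {x36} ∪ {x37, x38, x40} = {x36, x37, x38, x40} ∉ τ. Therefore τ is NOT a topology.


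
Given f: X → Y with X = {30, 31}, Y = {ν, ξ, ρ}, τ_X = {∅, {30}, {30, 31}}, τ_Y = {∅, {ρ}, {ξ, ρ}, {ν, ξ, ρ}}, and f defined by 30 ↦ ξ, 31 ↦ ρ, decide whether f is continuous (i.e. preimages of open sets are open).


f is NOT continuous.

Compute f^{-1}(U) for each U ∈ τ_Y:
  U = ∅: f^{-1}(U) = ∅ ∈ τ_X ✓.
  U = {ρ}: f^{-1}(U) = {31} ∉ τ_X ✗.
  U = {ξ, ρ}: f^{-1}(U) = {30, 31} ∈ τ_X ✓.
  U = {ν, ξ, ρ}: f^{-1}(U) = {30, 31} ∈ τ_X ✓.
Found U = {ρ} with f^{-1}(U) = {31} not in τ_X. Therefore f is NOT continuous.


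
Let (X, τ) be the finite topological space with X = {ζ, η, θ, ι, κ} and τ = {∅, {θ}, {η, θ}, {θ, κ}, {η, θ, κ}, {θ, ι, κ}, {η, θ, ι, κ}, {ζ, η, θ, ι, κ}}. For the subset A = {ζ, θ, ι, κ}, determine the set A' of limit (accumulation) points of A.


A' = {ζ, η, ι, κ}

For each x ∈ X, list the open sets U ∈ τ with x ∈ U, then check whether U ∩ (A ∖ {x}) ≠ ∅ for every such U.
  x = ζ: opens ∋ x are {ζ, η, θ, ι, κ}; each meets A ∖ {ζ}, so x IS a limit point.
  x = η: opens ∋ x are {η, θ}, {η, θ, κ}, {η, θ, ι, κ}, {ζ, η, θ, ι, κ}; each meets A ∖ {η}, so x IS a limit point.
  x = θ: open {θ} ∋ x has {θ} ∩ (A ∖ {θ}) = ∅, so x is NOT a limit point.
  x = ι: opens ∋ x are {θ, ι, κ}, {η, θ, ι, κ}, {ζ, η, θ, ι, κ}; each meets A ∖ {ι}, so x IS a limit point.
  x = κ: opens ∋ x are {θ, κ}, {η, θ, κ}, {θ, ι, κ}, {η, θ, ι, κ}, {ζ, η, θ, ι, κ}; each meets A ∖ {κ}, so x IS a limit point.
Collecting: A' = {ζ, η, ι, κ}.


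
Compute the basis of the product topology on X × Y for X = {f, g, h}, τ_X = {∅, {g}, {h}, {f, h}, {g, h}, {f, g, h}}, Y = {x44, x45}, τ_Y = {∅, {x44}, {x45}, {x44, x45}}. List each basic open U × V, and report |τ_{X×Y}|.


Basis B = {∅ × ∅, {g} × {x44}, {g} × {x45}, {h} × {x44}, {h} × {x45}, {f, h} × {x44}, {f, h} × {x45}, {g} × {x44, x45}, {g, h} × {x44}, {g, h} × {x45}, {h} × {x44, x45}, {f, g, h} × {x44}, {f, g, h} × {x45}, {f, h} × {x44, x45}, {g, h} × {x44, x45}, {f, g, h} × {x44, x45}}; |τ_{X×Y}| = 36.

Enumerate products U × V with U ∈ τ_X, V ∈ τ_Y (deduplicated):
  ∅ × ∅ = {} (∅)
  {g} × {x44} = {(g,x44)}
  {g} × {x45} = {(g,x45)}
  {h} × {x44} = {(h,x44)}
  {h} × {x45} = {(h,x45)}
  {f, h} × {x44} = {(f,x44), (h,x44)}
  {f, h} × {x45} = {(f,x45), (h,x45)}
  {g} × {x44, x45} = {(g,x44), (g,x45)}
  {g, h} × {x44} = {(g,x44), (h,x44)}
  {g, h} × {x45} = {(g,x45), (h,x45)}
  {h} × {x44, x45} = {(h,x44), (h,x45)}
  {f, g, h} × {x44} = {(f,x44), (g,x44), (h,x44)}
  {f, g, h} × {x45} = {(f,x45), (g,x45), (h,x45)}
  {f, h} × {x44, x45} = {(f,x44), (f,x45), (h,x44), (h,x45)}
  {g, h} × {x44, x45} = {(g,x44), (g,x45), (h,x44), (h,x45)}
  {f, g, h} × {x44, x45} = {(f,x44), (f,x45), (g,x44), (g,x45), (h,x44), (h,x45)}
These 16 distinct sets form the basis B.
Close under arbitrary unions to get τ_{X×Y}; counting gives |τ_{X×Y}| = 36.


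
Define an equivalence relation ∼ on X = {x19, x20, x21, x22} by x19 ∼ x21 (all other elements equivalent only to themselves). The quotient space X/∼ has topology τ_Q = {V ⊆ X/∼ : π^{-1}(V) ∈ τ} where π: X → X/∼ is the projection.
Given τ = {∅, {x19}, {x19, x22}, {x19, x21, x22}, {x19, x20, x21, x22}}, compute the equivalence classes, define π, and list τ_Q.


X/∼ = {[x19=x21], [x20], [x22]}; |τ_Q| = 3.

Equivalence classes: [x19=x21], [x20], [x22].
Quotient map π: X → X/∼ sends x19 ↦ [x19=x21], x20 ↦ [x20], x21 ↦ [x19=x21], x22 ↦ [x22].
For each subset V ⊆ X/∼, compute π^{-1}(V) ⊆ X and check whether π^{-1}(V) ∈ τ. V is open in τ_Q iff π^{-1}(V) ∈ τ.
  V = {}: π^{-1}(V) = ∅ ∈ τ ✓.
  V = {[x19=x21]}: π^{-1}(V) = {x19, x21} ∉ τ ✗.
  V = {[x20]}: π^{-1}(V) = {x20} ∉ τ ✗.
  V = {[x19=x21], [x20]}: π^{-1}(V) = {x19, x20, x21} ∉ τ ✗.
  V = {[x22]}: π^{-1}(V) = {x22} ∉ τ ✗.
  V = {[x19=x21], [x22]}: π^{-1}(V) = {x19, x21, x22} ∈ τ ✓.
  V = {[x20], [x22]}: π^{-1}(V) = {x20, x22} ∉ τ ✗.
  V = {[x19=x21], [x20], [x22]}: π^{-1}(V) = {x19, x20, x21, x22} ∈ τ ✓.
Open sets in the quotient: τ_Q = {{}, {[x19=x21], [x22]}, {[x19=x21], [x20], [x22]}} (3 elements).


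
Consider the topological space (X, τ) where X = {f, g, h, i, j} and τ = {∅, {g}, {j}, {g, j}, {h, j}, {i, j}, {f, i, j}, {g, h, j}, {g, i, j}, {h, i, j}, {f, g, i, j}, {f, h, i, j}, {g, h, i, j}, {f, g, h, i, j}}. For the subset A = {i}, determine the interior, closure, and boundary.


int(A) = ∅, cl(A) = {f, i}, ∂A = {f, i}.

Closed sets in (X, τ) are complements of opens:
  closed(X, τ) = {∅, {f}, {g}, {h}, {f, g}, {f, h}, {f, i}, {g, h}, {f, g, h}, {f, g, i}, {f, h, i}, {f, g, h, i}, {f, h, i, j}, {f, g, h, i, j}}.
int(A) = ⋃ {U ∈ τ : U ⊆ A}. Opens contained in A: ∅.
Taking the union of these: int(A) = ∅.
cl(A) = ⋂ {C closed : A ⊆ C}. Closed sets containing A: {f, i}, {f, g, i}, {f, h, i}, {f, g, h, i}, {f, h, i, j}, {f, g, h, i, j}.
Intersecting these: cl(A) = {f, i}.
∂A = cl(A) ∖ int(A) = {f, i} ∖ ∅ = {f, i}.
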